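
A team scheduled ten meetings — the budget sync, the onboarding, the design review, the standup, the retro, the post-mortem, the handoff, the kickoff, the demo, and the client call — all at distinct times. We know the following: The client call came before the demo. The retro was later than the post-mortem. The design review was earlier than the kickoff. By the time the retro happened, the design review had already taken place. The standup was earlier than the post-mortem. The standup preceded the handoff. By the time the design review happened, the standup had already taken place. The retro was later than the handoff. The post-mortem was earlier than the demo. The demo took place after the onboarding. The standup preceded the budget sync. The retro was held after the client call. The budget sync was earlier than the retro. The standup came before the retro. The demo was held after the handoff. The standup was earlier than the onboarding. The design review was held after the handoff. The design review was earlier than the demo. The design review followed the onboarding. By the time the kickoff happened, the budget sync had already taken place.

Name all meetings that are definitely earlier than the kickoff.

the budget sync, the design review, the handoff, the onboarding, the standup

Directly stated before the kickoff: the budget sync and the design review.
The handoff reaches the kickoff via the handoff → the design review → the kickoff.
The onboarding reaches the kickoff via the onboarding → the design review → the kickoff.
The standup reaches the kickoff via the standup → the budget sync → the kickoff.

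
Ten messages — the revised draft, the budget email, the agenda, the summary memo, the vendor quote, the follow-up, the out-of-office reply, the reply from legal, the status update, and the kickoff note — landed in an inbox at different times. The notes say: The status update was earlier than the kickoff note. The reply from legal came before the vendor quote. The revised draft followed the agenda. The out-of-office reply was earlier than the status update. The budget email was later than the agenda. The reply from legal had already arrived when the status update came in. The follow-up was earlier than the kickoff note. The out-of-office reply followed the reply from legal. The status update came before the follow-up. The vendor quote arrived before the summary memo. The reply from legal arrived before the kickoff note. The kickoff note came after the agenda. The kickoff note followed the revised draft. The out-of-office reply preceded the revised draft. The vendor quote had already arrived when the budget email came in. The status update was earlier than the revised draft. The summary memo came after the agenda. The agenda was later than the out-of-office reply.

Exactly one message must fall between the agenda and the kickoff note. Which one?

the revised draft

Tracing the constraints gives the agenda → the revised draft → the kickoff note, so the revised draft sits after the agenda and before the kickoff note.
No other message is forced both after the agenda and before the kickoff note.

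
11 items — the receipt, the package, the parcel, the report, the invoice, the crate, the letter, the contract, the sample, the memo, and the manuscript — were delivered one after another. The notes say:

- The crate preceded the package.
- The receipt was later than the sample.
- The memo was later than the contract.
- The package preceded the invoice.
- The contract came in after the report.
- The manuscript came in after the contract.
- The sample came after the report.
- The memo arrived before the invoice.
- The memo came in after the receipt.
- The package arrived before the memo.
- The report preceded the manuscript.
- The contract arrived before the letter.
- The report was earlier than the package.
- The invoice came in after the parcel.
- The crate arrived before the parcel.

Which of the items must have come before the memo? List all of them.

the contract, the crate, the package, the receipt, the report, the sample

Directly stated before the memo: the contract, the package, and the receipt.
The crate reaches the memo via the crate → the package → the memo.
The report reaches the memo via the report → the contract → the memo.
The sample reaches the memo via the sample → the receipt → the memo.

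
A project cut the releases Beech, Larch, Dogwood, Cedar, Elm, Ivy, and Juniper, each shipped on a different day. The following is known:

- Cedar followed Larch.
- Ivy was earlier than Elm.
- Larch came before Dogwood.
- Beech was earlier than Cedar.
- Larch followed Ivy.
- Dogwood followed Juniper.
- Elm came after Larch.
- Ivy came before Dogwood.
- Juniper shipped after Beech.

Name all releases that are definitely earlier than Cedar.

Directly stated before Cedar: Beech and Larch.
Ivy reaches Cedar via Ivy → Larch → Cedar.
No chain forces Elm (or any of the others) ahead of Cedar.

Beech, Ivy, Larch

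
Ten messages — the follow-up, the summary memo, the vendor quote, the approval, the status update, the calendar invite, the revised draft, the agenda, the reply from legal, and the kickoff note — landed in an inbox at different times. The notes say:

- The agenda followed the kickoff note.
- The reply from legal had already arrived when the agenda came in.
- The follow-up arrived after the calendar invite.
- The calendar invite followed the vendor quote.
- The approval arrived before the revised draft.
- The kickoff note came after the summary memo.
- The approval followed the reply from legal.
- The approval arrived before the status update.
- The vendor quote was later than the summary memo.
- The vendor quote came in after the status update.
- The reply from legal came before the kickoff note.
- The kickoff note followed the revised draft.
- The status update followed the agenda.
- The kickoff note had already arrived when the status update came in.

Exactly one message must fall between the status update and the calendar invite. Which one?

Tracing the constraints gives the status update → the vendor quote → the calendar invite, so the vendor quote sits after the status update and before the calendar invite.
No other message is forced both after the status update and before the calendar invite.

the vendor quote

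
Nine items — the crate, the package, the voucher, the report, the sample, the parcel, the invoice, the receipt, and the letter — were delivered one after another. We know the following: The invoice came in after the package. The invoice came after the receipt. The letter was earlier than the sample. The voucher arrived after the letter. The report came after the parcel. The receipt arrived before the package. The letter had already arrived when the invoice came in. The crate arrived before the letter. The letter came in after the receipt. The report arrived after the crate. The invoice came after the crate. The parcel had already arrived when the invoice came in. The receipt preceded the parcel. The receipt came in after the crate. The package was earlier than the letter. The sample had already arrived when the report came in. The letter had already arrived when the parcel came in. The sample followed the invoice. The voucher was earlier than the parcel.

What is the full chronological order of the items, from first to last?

The constraints fix every adjacent pair, so only one ordering works:
the crate → the receipt → the package → the letter → the voucher → the parcel → the invoice → the sample → the report.

the crate, the receipt, the package, the letter, the voucher, the parcel, the invoice, the sample, the report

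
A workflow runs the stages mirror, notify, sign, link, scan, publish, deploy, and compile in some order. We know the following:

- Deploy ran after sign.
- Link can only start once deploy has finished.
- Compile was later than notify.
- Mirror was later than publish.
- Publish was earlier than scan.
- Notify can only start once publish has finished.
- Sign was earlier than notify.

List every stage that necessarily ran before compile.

notify, publish, sign

Directly stated before compile: notify.
Publish reaches compile via publish → notify → compile.
Sign reaches compile via sign → notify → compile.
No chain forces mirror (or any of the others) ahead of compile.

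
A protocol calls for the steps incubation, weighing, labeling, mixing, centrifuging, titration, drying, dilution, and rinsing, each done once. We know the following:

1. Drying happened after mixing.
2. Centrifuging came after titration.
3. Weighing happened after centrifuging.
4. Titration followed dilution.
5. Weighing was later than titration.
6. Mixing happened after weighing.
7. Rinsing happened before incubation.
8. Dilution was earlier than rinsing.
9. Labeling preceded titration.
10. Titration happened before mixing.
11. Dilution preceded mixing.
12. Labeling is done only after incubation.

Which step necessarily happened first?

Dilution has a chain of constraints placing it before every other step, so dilution must be first.

dilution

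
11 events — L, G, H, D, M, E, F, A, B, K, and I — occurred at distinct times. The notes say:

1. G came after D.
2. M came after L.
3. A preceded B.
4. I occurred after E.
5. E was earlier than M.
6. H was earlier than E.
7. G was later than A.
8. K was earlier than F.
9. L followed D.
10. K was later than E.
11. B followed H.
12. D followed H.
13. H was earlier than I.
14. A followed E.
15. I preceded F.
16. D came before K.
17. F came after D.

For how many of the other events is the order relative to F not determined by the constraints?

5

Forced before F: D, E, H, I, and K.
That leaves A, B, G, L, and M with no forced order relative to F — 5.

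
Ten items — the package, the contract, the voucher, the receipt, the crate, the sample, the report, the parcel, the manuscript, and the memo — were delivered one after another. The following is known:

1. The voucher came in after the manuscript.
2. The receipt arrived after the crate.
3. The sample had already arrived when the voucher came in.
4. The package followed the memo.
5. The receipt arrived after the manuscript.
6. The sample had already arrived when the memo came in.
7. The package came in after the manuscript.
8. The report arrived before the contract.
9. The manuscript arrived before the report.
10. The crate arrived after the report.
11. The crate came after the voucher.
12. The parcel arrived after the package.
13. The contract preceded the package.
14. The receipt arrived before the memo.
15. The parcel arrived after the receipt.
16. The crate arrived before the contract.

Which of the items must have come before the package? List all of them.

the contract, the crate, the manuscript, the memo, the receipt, the report, the sample, the voucher

Directly stated before the package: the contract, the manuscript, and the memo.
The crate reaches the package via the crate → the contract → the package.
The receipt reaches the package via the receipt → the memo → the package.
The report reaches the package via the report → the contract → the package.
Likewise the sample and the voucher each reach the package by chaining the stated constraints.
No chain forces the parcel ahead of the package.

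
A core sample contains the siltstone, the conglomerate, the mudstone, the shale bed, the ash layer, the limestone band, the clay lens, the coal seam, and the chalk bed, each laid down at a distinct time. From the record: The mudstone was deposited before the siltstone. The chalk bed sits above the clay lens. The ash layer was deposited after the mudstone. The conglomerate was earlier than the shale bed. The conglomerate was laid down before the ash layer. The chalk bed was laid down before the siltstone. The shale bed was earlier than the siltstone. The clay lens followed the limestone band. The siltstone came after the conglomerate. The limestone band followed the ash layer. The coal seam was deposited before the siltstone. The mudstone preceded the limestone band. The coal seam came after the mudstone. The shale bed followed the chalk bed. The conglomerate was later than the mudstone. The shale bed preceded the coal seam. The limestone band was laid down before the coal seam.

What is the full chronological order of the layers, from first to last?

The constraints fix every adjacent pair, so only one ordering works:
the mudstone → the conglomerate → the ash layer → the limestone band → the clay lens → the chalk bed → the shale bed → the coal seam → the siltstone.

the mudstone, the conglomerate, the ash layer, the limestone band, the clay lens, the chalk bed, the shale bed, the coal seam, the siltstone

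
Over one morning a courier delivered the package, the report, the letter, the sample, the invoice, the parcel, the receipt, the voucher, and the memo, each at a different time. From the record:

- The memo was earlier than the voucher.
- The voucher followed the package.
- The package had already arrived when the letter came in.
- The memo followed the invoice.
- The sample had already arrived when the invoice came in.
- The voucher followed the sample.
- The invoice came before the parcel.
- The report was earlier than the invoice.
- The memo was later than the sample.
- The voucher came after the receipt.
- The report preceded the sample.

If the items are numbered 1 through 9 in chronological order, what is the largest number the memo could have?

The memo must come before the voucher — 1 item forced after it.
Everything else can be placed before the memo in some valid order, so the memo can sit as late as position 9 − 1 = 8.

8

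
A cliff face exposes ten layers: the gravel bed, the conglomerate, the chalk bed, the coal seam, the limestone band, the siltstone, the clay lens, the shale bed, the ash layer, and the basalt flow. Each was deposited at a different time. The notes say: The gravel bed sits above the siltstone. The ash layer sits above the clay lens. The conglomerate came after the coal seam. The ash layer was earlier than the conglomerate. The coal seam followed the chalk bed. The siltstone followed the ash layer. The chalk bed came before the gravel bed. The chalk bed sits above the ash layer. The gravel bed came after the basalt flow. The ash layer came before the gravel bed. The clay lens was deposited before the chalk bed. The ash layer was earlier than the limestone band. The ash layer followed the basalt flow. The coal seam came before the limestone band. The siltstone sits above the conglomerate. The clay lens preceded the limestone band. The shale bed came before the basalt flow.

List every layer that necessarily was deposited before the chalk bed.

Directly stated before the chalk bed: the ash layer and the clay lens.
The basalt flow reaches the chalk bed via the basalt flow → the ash layer → the chalk bed.
The shale bed reaches the chalk bed via the shale bed → the basalt flow → the ash layer → the chalk bed.
No chain forces the coal seam (or any of the others) ahead of the chalk bed.

the ash layer, the basalt flow, the clay lens, the shale bed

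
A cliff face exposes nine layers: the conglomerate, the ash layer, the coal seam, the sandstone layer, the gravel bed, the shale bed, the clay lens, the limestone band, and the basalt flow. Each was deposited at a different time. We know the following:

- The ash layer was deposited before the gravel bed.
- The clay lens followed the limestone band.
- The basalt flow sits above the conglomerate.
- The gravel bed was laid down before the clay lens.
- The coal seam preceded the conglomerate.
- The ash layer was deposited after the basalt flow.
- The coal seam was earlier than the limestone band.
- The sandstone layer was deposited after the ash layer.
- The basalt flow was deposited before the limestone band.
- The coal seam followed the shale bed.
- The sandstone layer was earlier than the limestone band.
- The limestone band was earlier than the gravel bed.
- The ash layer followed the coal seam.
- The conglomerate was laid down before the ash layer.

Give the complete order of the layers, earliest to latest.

the shale bed, the coal seam, the conglomerate, the basalt flow, the ash layer, the sandstone layer, the limestone band, the gravel bed, the clay lens

The constraints fix every adjacent pair, so only one ordering works:
the shale bed → the coal seam → the conglomerate → the basalt flow → the ash layer → the sandstone layer → the limestone band → the gravel bed → the clay lens.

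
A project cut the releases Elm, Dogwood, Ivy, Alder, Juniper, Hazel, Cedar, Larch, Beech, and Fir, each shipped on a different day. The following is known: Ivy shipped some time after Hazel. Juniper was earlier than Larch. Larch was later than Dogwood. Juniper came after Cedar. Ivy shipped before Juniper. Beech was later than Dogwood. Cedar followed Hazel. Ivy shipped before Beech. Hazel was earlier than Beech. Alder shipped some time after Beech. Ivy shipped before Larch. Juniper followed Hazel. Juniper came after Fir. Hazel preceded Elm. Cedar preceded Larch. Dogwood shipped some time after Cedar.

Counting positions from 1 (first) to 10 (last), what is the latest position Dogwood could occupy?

7

Dogwood must come before Alder, Beech, and Larch — 3 releases forced after it.
Everything else can be placed before Dogwood in some valid order, so Dogwood can sit as late as position 10 − 3 = 7.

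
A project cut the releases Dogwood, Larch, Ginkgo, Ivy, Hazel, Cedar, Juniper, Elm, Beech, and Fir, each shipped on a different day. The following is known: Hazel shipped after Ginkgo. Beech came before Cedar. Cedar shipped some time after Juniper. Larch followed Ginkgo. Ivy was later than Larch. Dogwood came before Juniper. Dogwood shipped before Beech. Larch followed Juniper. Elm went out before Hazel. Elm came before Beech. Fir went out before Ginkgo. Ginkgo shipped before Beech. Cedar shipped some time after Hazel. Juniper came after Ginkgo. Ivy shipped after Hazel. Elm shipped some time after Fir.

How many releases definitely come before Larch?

Directly stated before Larch: Ginkgo and Juniper.
Dogwood reaches Larch via Dogwood → Juniper → Larch.
Fir reaches Larch via Fir → Ginkgo → Larch.
That's Dogwood, Fir, Ginkgo, and Juniper — 4 in all.

4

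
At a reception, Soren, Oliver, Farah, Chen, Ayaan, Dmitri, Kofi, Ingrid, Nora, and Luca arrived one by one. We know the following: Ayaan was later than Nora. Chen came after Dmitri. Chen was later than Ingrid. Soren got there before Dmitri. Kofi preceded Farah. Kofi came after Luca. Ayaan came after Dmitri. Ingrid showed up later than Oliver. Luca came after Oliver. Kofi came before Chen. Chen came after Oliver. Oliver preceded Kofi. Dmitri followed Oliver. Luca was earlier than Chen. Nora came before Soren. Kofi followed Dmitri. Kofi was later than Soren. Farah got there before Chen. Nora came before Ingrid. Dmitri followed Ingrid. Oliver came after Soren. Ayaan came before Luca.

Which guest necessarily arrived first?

Nora

Nora has a chain of constraints placing them before every other guest, so Nora must be first.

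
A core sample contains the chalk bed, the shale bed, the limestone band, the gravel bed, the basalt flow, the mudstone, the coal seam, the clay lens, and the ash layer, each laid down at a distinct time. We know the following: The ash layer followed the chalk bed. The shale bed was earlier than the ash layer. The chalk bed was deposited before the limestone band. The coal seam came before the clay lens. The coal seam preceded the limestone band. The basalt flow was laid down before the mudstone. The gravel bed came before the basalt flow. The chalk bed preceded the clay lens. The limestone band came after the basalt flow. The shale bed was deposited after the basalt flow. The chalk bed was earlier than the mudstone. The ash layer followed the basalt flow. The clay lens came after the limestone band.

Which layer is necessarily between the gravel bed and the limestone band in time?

Tracing the constraints gives the gravel bed → the basalt flow → the limestone band, so the basalt flow sits after the gravel bed and before the limestone band.
No other layer is forced both after the gravel bed and before the limestone band.

the basalt flow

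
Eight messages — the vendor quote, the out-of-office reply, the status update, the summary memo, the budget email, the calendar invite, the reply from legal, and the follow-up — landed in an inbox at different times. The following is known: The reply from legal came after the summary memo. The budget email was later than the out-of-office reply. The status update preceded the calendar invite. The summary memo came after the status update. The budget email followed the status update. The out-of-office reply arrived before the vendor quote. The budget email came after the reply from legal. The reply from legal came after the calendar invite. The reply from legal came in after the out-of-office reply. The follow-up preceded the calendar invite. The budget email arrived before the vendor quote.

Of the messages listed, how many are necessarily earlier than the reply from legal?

Directly stated before the reply from legal: the calendar invite, the out-of-office reply, and the summary memo.
The follow-up reaches the reply from legal via the follow-up → the calendar invite → the reply from legal.
The status update reaches the reply from legal via the status update → the summary memo → the reply from legal.
That's the calendar invite, the follow-up, the out-of-office reply, the status update, and the summary memo — 5 in all.

5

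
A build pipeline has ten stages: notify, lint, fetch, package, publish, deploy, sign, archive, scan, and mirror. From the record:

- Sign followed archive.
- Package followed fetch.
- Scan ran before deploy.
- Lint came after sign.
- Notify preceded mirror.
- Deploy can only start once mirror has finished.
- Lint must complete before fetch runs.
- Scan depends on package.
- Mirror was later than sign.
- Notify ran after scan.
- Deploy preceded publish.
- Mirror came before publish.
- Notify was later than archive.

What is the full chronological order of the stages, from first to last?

The constraints fix every adjacent pair, so only one ordering works:
archive → sign → lint → fetch → package → scan → notify → mirror → deploy → publish.

archive, sign, lint, fetch, package, scan, notify, mirror, deploy, publish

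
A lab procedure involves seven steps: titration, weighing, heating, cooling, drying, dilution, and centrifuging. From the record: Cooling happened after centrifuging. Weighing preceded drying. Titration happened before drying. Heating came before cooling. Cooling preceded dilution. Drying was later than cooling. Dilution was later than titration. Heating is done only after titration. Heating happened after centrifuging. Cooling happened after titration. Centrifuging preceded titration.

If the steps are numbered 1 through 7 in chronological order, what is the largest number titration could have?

3

Titration must come before cooling, dilution, drying, and heating — 4 steps forced after it.
Everything else can be placed before titration in some valid order, so titration can sit as late as position 7 − 4 = 3.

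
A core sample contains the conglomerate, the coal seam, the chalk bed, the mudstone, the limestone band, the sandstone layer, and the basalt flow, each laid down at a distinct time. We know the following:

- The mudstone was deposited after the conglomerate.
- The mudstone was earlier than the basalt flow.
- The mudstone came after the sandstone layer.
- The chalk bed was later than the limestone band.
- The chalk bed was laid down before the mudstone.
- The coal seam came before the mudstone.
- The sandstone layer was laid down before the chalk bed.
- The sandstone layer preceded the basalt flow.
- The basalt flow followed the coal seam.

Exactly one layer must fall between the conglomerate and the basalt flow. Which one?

Tracing the constraints gives the conglomerate → the mudstone → the basalt flow, so the mudstone sits after the conglomerate and before the basalt flow.
No other layer is forced both after the conglomerate and before the basalt flow.

the mudstone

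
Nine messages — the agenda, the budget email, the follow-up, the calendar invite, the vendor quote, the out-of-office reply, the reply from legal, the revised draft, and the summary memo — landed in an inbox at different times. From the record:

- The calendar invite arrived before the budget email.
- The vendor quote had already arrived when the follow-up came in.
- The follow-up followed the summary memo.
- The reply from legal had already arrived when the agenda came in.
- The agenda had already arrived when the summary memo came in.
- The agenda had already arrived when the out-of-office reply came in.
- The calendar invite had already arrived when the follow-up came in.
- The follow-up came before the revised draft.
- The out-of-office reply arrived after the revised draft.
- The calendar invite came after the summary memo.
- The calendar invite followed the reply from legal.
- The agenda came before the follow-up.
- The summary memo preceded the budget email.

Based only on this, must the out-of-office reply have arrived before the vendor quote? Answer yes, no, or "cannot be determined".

Tracing the constraints gives the vendor quote → the follow-up → the revised draft → the out-of-office reply, so the vendor quote must come before the out-of-office reply.
That means the out-of-office reply cannot be before the vendor quote.

no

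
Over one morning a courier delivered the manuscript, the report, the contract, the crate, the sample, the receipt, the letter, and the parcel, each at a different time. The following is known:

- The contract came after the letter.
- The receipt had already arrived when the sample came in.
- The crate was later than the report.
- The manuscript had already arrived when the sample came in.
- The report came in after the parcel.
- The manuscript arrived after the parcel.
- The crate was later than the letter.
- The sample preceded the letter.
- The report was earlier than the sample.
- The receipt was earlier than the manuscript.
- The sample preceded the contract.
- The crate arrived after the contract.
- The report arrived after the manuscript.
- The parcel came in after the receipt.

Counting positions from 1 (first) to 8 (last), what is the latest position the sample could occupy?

5

The sample must come before the contract, the crate, and the letter — 3 items forced after it.
Everything else can be placed before the sample in some valid order, so the sample can sit as late as position 8 − 3 = 5.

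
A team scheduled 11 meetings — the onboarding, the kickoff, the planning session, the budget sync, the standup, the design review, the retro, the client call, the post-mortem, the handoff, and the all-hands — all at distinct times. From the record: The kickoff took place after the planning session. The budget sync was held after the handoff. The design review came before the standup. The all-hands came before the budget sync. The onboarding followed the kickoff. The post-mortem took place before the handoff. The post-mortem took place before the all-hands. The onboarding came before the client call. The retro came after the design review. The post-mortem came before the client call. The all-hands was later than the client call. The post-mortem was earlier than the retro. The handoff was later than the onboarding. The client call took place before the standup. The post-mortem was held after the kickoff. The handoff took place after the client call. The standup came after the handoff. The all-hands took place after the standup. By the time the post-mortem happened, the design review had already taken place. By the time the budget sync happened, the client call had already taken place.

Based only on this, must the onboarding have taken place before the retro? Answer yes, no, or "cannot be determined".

cannot be determined

No chain of stated constraints runs from the onboarding to the retro, and none runs from the retro to the onboarding either.
So the relative order of the onboarding and the retro is not fixed by the given facts.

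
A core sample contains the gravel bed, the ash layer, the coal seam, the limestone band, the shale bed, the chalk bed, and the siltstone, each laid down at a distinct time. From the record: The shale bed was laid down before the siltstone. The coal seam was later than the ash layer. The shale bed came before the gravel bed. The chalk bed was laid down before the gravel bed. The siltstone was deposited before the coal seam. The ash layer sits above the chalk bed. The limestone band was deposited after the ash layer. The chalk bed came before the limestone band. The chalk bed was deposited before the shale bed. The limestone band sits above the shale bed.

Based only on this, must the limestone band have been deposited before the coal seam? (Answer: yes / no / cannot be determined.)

No chain of stated constraints runs from the limestone band to the coal seam, and none runs from the coal seam to the limestone band either.
So the relative order of the limestone band and the coal seam is not fixed by the given facts.

cannot be determined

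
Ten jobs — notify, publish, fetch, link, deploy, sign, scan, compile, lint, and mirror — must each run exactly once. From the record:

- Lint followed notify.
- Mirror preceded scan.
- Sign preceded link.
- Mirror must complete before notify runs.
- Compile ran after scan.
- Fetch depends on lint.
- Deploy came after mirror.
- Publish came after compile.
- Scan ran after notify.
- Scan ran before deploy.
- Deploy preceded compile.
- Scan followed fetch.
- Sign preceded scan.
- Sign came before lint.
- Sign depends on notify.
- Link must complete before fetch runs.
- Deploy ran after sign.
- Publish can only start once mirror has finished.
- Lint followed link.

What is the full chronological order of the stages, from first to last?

mirror, notify, sign, link, lint, fetch, scan, deploy, compile, publish

The constraints fix every adjacent pair, so only one ordering works:
mirror → notify → sign → link → lint → fetch → scan → deploy → compile → publish.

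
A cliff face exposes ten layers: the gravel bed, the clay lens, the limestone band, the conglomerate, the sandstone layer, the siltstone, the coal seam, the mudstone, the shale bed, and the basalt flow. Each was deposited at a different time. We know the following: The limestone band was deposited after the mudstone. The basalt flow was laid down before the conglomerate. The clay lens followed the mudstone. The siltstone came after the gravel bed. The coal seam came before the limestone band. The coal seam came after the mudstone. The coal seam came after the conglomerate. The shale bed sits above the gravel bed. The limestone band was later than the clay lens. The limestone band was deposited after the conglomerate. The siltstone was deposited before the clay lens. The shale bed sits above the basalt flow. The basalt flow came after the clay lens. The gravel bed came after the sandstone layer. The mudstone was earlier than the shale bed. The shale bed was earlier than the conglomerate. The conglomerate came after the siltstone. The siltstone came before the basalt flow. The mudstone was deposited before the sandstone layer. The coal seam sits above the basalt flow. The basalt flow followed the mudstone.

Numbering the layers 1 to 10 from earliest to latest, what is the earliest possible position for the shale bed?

7

The basalt flow, the clay lens, the gravel bed, the mudstone, the sandstone layer, and the siltstone must all come before the shale bed — 6 forced predecessors.
Nothing else is forced ahead of the shale bed, so its earliest slot is position 6 + 1 = 7.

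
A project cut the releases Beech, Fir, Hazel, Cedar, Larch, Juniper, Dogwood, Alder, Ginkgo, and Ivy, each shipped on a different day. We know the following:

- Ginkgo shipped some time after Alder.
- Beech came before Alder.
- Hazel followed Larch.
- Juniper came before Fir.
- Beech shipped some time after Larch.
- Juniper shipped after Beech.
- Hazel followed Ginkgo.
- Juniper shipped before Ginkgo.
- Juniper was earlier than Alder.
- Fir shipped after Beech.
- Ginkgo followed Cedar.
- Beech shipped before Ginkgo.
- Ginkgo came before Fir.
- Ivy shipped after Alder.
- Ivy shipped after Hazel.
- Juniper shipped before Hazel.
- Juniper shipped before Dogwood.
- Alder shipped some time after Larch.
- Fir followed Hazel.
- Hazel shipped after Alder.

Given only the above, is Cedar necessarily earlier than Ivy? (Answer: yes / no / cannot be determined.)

yes

Chain the constraints: Cedar → Ginkgo → Hazel → Ivy. Each link is directly stated, so Cedar comes before Ivy.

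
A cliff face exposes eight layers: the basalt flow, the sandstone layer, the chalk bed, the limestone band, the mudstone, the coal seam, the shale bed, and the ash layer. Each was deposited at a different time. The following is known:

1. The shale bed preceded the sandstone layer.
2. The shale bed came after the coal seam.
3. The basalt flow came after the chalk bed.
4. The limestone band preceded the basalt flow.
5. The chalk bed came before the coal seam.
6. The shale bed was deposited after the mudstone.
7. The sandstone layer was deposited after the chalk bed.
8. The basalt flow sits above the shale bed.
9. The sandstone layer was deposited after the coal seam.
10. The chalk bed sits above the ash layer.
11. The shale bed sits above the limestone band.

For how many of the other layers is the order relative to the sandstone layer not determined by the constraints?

1

Forced before the sandstone layer: the ash layer, the chalk bed, the coal seam, the limestone band, the mudstone, and the shale bed.
That leaves the basalt flow with no forced order relative to the sandstone layer — 1.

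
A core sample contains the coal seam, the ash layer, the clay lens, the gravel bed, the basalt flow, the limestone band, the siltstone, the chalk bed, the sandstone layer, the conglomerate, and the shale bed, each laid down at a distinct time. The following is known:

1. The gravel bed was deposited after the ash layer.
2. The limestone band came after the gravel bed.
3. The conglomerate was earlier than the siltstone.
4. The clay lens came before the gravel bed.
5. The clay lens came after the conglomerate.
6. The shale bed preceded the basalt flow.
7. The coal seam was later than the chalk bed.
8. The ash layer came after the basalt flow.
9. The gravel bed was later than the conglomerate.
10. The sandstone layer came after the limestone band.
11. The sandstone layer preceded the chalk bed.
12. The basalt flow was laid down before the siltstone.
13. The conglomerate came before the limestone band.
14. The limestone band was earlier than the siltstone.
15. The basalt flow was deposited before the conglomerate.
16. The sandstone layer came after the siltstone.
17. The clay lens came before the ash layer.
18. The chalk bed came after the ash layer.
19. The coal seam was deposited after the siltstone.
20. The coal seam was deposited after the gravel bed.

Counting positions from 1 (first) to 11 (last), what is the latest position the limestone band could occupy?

The limestone band must come before the chalk bed, the coal seam, the sandstone layer, and the siltstone — 4 layers forced after it.
Everything else can be placed before the limestone band in some valid order, so the limestone band can sit as late as position 11 − 4 = 7.

7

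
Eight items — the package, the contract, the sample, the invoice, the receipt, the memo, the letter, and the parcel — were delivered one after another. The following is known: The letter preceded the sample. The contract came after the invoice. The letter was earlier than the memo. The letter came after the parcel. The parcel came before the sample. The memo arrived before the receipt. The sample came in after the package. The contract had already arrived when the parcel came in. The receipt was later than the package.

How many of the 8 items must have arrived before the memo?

Directly stated before the memo: the letter.
The contract reaches the memo via the contract → the parcel → the letter → the memo.
The invoice reaches the memo via the invoice → the contract → the parcel → the letter → the memo.
The parcel reaches the memo via the parcel → the letter → the memo.
That's the contract, the invoice, the letter, and the parcel — 4 in all.

4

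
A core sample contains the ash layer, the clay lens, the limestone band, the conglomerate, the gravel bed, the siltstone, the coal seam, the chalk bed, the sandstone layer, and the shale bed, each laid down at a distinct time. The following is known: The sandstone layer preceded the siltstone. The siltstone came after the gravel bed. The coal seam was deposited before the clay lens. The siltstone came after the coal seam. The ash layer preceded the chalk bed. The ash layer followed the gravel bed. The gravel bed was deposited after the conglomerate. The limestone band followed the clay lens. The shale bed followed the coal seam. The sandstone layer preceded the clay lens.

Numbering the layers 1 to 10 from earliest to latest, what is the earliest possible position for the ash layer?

3

The conglomerate and the gravel bed must both come before the ash layer — 2 forced predecessors.
Nothing else is forced ahead of the ash layer, so its earliest slot is position 2 + 1 = 3.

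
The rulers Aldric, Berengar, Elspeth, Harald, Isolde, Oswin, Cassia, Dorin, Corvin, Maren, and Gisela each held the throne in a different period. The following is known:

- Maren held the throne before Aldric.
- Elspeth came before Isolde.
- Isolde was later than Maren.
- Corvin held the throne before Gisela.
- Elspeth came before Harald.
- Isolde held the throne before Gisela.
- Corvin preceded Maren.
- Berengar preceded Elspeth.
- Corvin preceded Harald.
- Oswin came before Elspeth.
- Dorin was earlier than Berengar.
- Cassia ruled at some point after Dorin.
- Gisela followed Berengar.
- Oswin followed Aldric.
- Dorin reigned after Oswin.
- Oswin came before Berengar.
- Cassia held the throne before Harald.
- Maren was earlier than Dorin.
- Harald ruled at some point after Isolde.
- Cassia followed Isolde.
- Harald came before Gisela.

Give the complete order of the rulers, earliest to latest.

Corvin, Maren, Aldric, Oswin, Dorin, Berengar, Elspeth, Isolde, Cassia, Harald, Gisela

The constraints fix every adjacent pair, so only one ordering works:
Corvin → Maren → Aldric → Oswin → Dorin → Berengar → Elspeth → Isolde → Cassia → Harald → Gisela.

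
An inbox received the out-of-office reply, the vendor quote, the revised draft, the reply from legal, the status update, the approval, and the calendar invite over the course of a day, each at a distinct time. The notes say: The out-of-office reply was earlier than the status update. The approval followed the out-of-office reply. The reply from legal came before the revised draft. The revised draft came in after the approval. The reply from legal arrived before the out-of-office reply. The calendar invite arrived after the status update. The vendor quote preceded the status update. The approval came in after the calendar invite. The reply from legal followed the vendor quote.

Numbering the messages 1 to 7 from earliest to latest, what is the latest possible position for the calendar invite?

5

The calendar invite must come before the approval and the revised draft — 2 messages forced after it.
Everything else can be placed before the calendar invite in some valid order, so the calendar invite can sit as late as position 7 − 2 = 5.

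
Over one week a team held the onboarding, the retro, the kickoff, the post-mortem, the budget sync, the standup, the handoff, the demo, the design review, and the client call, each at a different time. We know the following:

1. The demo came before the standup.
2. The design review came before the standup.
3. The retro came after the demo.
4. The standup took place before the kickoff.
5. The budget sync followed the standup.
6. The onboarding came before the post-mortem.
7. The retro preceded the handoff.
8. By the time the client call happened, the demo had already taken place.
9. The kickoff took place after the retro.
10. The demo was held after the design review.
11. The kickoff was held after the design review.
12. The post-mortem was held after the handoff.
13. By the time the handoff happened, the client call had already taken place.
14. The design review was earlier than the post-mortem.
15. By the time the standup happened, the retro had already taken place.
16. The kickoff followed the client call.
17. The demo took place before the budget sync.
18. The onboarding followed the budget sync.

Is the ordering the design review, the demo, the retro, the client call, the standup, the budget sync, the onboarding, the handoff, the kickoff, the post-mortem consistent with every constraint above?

yes

Check each stated constraint against the proposed order — e.g. the design review is ahead of the kickoff; the design review is ahead of the post-mortem. Every pair is in the required order; nothing is violated.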